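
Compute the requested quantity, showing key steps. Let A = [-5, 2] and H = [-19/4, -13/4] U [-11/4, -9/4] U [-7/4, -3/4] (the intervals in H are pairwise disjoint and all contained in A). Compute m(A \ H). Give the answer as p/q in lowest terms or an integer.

The ambient interval has length m(A) = 2 - (-5) = 7.
Since the holes are disjoint and sit inside A, by finite additivity
  m(H) = sum_i (b_i - a_i), and m(A \ H) = m(A) - m(H).
Computing the hole measures:
  m(H_1) = -13/4 - (-19/4) = 3/2.
  m(H_2) = -9/4 - (-11/4) = 1/2.
  m(H_3) = -3/4 - (-7/4) = 1.
Summed: m(H) = 3/2 + 1/2 + 1 = 3.
So m(A \ H) = 7 - 3 = 4.

4


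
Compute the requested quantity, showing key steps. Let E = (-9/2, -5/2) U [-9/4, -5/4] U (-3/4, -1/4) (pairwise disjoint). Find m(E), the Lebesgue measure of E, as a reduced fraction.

For pairwise disjoint intervals, m(union_i I_i) = sum_i m(I_i),
and m is invariant under swapping open/closed endpoints (single points have measure 0).
So m(E) = sum_i (b_i - a_i).
  I_1 has length -5/2 - (-9/2) = 2.
  I_2 has length -5/4 - (-9/4) = 1.
  I_3 has length -1/4 - (-3/4) = 1/2.
Summing:
  m(E) = 2 + 1 + 1/2 = 7/2.

7/2


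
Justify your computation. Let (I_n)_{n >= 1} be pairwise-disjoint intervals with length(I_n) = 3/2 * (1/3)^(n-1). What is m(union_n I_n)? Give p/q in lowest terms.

By countable additivity of the Lebesgue measure on pairwise disjoint measurable sets,
  m(union_{n >= 1} I_n) = sum_{n >= 1} m(I_n) = sum_{n >= 1} a * r^(n-1),
  with a = 3/2 and r = 1/3.
Since 0 < r = 1/3 < 1, the geometric series converges:
  sum_{n >= 1} a * r^(n-1) = a / (1 - r).
  = 3/2 / (1 - 1/3)
  = 3/2 / (2/3)
  = 9/4.

9/4


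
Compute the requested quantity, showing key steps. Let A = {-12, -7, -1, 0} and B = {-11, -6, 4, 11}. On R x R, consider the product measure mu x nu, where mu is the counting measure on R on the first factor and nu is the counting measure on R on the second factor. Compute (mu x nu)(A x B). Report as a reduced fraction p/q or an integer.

For a measurable rectangle A x B, the product measure satisfies
  (mu x nu)(A x B) = mu(A) * nu(B).
  mu(A) = 4.
  nu(B) = 4.
  (mu x nu)(A x B) = 4 * 4 = 16.

16


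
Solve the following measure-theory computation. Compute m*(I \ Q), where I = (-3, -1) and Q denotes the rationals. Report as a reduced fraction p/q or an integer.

The interval I = (-3, -1) has m(I) = -1 - (-3) = 2 (endpoints are measure-zero, so open/closed/half-open agree). Write I = (I cap Q) u (I \ Q). The rationals in I are countable, so m*(I cap Q) = 0 (cover each rational by intervals whose total length is arbitrarily small). By countable subadditivity m*(I) <= m*(I cap Q) + m*(I \ Q), hence m*(I \ Q) >= m(I) = 2. The reverse inequality m*(I \ Q) <= m*(I) = 2 is trivial since (I \ Q) is a subset of I. Therefore m*(I \ Q) = 2.

2


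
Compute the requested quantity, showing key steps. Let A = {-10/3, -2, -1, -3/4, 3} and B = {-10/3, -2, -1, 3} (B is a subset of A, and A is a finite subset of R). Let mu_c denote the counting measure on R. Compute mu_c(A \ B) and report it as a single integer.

Counting measure assigns mu_c(E) = |E| (number of elements) when E is finite. For B subset A, A \ B is the set of elements of A not in B, so |A \ B| = |A| - |B|.
|A| = 5, |B| = 4, so mu_c(A \ B) = 5 - 4 = 1.

1


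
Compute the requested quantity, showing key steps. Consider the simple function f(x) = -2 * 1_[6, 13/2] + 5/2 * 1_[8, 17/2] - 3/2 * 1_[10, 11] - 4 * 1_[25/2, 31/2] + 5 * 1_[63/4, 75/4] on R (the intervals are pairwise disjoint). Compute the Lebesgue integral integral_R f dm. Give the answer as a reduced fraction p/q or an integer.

For a simple function f = sum_i c_i * 1_{A_i} with disjoint A_i,
  integral f dm = sum_i c_i * m(A_i).
Lengths of the A_i:
  m(A_1) = 13/2 - 6 = 1/2.
  m(A_2) = 17/2 - 8 = 1/2.
  m(A_3) = 11 - 10 = 1.
  m(A_4) = 31/2 - 25/2 = 3.
  m(A_5) = 75/4 - 63/4 = 3.
Contributions c_i * m(A_i):
  (-2) * (1/2) = -1.
  (5/2) * (1/2) = 5/4.
  (-3/2) * (1) = -3/2.
  (-4) * (3) = -12.
  (5) * (3) = 15.
Total: -1 + 5/4 - 3/2 - 12 + 15 = 7/4.

7/4


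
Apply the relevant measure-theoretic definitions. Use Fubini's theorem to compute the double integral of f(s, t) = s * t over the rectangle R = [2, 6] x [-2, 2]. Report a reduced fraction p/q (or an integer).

f(s, t) is a tensor product of a function of s and a function of t, and both factors are bounded continuous (hence Lebesgue integrable) on the rectangle, so Fubini's theorem applies:
  integral_R f d(m x m) = (integral_a1^b1 s ds) * (integral_a2^b2 t dt).
Inner integral in s: integral_{2}^{6} s ds = (6^2 - 2^2)/2
  = 16.
Inner integral in t: integral_{-2}^{2} t dt = (2^2 - (-2)^2)/2
  = 0.
Product: (16) * (0) = 0.

0


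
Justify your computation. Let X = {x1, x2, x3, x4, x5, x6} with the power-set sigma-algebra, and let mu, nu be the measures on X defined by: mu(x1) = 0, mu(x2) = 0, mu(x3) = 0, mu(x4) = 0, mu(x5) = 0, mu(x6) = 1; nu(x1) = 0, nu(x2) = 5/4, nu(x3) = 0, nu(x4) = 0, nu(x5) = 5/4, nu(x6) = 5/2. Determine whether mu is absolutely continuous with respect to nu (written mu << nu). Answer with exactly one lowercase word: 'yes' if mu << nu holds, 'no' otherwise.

mu << nu means: every nu-null measurable set is also mu-null; equivalently, for every atom x, if nu({x}) = 0 then mu({x}) = 0.
Checking each atom:
  x1: nu = 0, mu = 0 -> consistent with mu << nu.
  x2: nu = 5/4 > 0 -> no constraint.
  x3: nu = 0, mu = 0 -> consistent with mu << nu.
  x4: nu = 0, mu = 0 -> consistent with mu << nu.
  x5: nu = 5/4 > 0 -> no constraint.
  x6: nu = 5/2 > 0 -> no constraint.
No atom violates the condition. Therefore mu << nu.

yes


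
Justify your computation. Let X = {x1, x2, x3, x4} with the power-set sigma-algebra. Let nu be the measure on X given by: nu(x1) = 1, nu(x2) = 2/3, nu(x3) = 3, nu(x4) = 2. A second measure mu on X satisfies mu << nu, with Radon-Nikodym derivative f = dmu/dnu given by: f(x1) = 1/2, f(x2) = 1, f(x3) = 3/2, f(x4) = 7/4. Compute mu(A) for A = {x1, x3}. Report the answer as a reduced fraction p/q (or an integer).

By the defining property of the Radon-Nikodym derivative, for every measurable set A,
  mu(A) = integral_A f dnu.
Since nu is a discrete measure concentrated on the atoms of X, the integral over A reduces to the sum
  mu(A) = sum_{x in A} f(x) * nu({x}).
Computing each term:
  x1: f(x1) * nu(x1) = 1/2 * 1 = 1/2.
  x3: f(x3) * nu(x3) = 3/2 * 3 = 9/2.
Summing: mu(A) = 1/2 + 9/2 = 5.

5


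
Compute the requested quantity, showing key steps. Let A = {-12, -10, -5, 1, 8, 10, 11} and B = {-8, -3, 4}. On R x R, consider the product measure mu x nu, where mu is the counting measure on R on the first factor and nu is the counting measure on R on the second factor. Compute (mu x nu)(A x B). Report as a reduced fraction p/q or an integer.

For a measurable rectangle A x B, the product measure satisfies
  (mu x nu)(A x B) = mu(A) * nu(B).
  mu(A) = 7.
  nu(B) = 3.
  (mu x nu)(A x B) = 7 * 3 = 21.

21


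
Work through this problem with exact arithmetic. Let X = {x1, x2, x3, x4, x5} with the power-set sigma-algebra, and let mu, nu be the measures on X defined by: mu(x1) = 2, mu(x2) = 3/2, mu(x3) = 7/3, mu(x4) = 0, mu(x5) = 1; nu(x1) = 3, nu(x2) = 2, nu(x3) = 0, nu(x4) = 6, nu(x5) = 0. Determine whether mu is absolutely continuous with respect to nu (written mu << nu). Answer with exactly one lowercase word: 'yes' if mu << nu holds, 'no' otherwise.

mu << nu means: every nu-null measurable set is also mu-null; equivalently, for every atom x, if nu({x}) = 0 then mu({x}) = 0.
Checking each atom:
  x1: nu = 3 > 0 -> no constraint.
  x2: nu = 2 > 0 -> no constraint.
  x3: nu = 0, mu = 7/3 > 0 -> violates mu << nu.
  x4: nu = 6 > 0 -> no constraint.
  x5: nu = 0, mu = 1 > 0 -> violates mu << nu.
The atom(s) x3, x5 violate the condition (nu = 0 but mu > 0). Therefore mu is NOT absolutely continuous w.r.t. nu.

no


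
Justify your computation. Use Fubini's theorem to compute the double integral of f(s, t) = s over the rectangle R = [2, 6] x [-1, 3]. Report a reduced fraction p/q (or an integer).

f(s, t) is a tensor product of a function of s and a function of t, and both factors are bounded continuous (hence Lebesgue integrable) on the rectangle, so Fubini's theorem applies:
  integral_R f d(m x m) = (integral_a1^b1 s ds) * (integral_a2^b2 1 dt).
Inner integral in s: integral_{2}^{6} s ds = (6^2 - 2^2)/2
  = 16.
Inner integral in t: integral_{-1}^{3} 1 dt = (3^1 - (-1)^1)/1
  = 4.
Product: (16) * (4) = 64.

64


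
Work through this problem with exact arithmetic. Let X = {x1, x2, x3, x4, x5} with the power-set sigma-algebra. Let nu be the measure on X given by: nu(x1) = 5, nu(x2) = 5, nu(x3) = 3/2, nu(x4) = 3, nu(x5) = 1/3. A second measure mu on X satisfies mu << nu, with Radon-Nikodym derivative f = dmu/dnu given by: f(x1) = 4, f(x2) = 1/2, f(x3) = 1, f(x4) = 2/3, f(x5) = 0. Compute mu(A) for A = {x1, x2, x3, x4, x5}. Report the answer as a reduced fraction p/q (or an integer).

By the defining property of the Radon-Nikodym derivative, for every measurable set A,
  mu(A) = integral_A f dnu.
Since nu is a discrete measure concentrated on the atoms of X, the integral over A reduces to the sum
  mu(A) = sum_{x in A} f(x) * nu({x}).
Computing each term:
  x1: f(x1) * nu(x1) = 4 * 5 = 20.
  x2: f(x2) * nu(x2) = 1/2 * 5 = 5/2.
  x3: f(x3) * nu(x3) = 1 * 3/2 = 3/2.
  x4: f(x4) * nu(x4) = 2/3 * 3 = 2.
  x5: f(x5) * nu(x5) = 0 * 1/3 = 0.
Summing: mu(A) = 20 + 5/2 + 3/2 + 2 + 0 = 26.

26


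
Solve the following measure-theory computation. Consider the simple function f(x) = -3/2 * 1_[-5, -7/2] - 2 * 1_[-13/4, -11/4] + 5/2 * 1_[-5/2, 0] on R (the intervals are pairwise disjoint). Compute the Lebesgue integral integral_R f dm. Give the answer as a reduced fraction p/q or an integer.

For a simple function f = sum_i c_i * 1_{A_i} with disjoint A_i,
  integral f dm = sum_i c_i * m(A_i).
Lengths of the A_i:
  m(A_1) = -7/2 - (-5) = 3/2.
  m(A_2) = -11/4 - (-13/4) = 1/2.
  m(A_3) = 0 - (-5/2) = 5/2.
Contributions c_i * m(A_i):
  (-3/2) * (3/2) = -9/4.
  (-2) * (1/2) = -1.
  (5/2) * (5/2) = 25/4.
Total: -9/4 - 1 + 25/4 = 3.

3


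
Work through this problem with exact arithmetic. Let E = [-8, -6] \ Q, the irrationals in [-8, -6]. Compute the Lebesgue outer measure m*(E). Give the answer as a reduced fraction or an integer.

The interval I = [-8, -6] has m(I) = -6 - (-8) = 2 (endpoints are measure-zero, so open/closed/half-open agree). Write I = (I cap Q) u (I \ Q). The rationals in I are countable, so m*(I cap Q) = 0 (cover each rational by intervals whose total length is arbitrarily small). By countable subadditivity m*(I) <= m*(I cap Q) + m*(I \ Q), hence m*(I \ Q) >= m(I) = 2. The reverse inequality m*(I \ Q) <= m*(I) = 2 is trivial since (I \ Q) is a subset of I. Therefore m*(I \ Q) = 2.

2


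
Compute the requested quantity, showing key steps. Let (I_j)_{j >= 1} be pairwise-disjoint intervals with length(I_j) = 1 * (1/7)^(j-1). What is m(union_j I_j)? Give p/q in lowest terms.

By countable additivity of the Lebesgue measure on pairwise disjoint measurable sets,
  m(union_{j >= 1} I_j) = sum_{j >= 1} m(I_j) = sum_{j >= 1} a * r^(j-1),
  with a = 1 and r = 1/7.
Since 0 < r = 1/7 < 1, the geometric series converges:
  sum_{j >= 1} a * r^(j-1) = a / (1 - r).
  = 1 / (1 - 1/7)
  = 1 / (6/7)
  = 7/6.

7/6


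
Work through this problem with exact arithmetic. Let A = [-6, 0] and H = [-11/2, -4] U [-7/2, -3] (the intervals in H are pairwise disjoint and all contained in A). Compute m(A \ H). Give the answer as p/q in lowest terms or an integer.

The ambient interval has length m(A) = 0 - (-6) = 6.
Since the holes are disjoint and sit inside A, by finite additivity
  m(H) = sum_i (b_i - a_i), and m(A \ H) = m(A) - m(H).
Computing the hole measures:
  m(H_1) = -4 - (-11/2) = 3/2.
  m(H_2) = -3 - (-7/2) = 1/2.
Summed: m(H) = 3/2 + 1/2 = 2.
So m(A \ H) = 6 - 2 = 4.

4


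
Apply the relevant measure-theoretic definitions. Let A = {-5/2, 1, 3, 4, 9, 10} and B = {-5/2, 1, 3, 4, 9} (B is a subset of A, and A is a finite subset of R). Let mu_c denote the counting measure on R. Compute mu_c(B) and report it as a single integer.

Counting measure assigns mu_c(E) = |E| (number of elements) when E is finite.
B has 5 element(s), so mu_c(B) = 5.

5


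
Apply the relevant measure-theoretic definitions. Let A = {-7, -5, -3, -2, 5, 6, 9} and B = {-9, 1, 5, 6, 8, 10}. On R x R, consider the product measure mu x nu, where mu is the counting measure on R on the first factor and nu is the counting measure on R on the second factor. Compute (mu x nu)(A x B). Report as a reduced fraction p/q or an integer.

For a measurable rectangle A x B, the product measure satisfies
  (mu x nu)(A x B) = mu(A) * nu(B).
  mu(A) = 7.
  nu(B) = 6.
  (mu x nu)(A x B) = 7 * 6 = 42.

42


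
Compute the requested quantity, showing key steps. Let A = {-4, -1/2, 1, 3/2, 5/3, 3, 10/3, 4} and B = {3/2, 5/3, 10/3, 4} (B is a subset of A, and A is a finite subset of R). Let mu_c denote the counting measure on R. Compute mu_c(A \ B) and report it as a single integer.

Counting measure assigns mu_c(E) = |E| (number of elements) when E is finite. For B subset A, A \ B is the set of elements of A not in B, so |A \ B| = |A| - |B|.
|A| = 8, |B| = 4, so mu_c(A \ B) = 8 - 4 = 4.

4


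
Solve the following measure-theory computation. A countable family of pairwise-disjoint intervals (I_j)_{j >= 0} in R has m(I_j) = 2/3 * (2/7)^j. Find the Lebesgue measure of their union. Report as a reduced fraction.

By countable additivity of the Lebesgue measure on pairwise disjoint measurable sets,
  m(union_{j >= 0} I_j) = sum_{j >= 0} m(I_j) = sum_{j >= 0} a * r^j,
  with a = 2/3 and r = 2/7.
Since 0 < r = 2/7 < 1, the geometric series converges:
  sum_{j >= 0} a * r^j = a / (1 - r).
  = 2/3 / (1 - 2/7)
  = 2/3 / (5/7)
  = 14/15.

14/15


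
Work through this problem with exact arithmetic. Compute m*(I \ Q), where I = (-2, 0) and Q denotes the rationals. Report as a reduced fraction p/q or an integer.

The interval I = (-2, 0) has m(I) = 0 - (-2) = 2 (endpoints are measure-zero, so open/closed/half-open agree). Write I = (I cap Q) u (I \ Q). The rationals in I are countable, so m*(I cap Q) = 0 (cover each rational by intervals whose total length is arbitrarily small). By countable subadditivity m*(I) <= m*(I cap Q) + m*(I \ Q), hence m*(I \ Q) >= m(I) = 2. The reverse inequality m*(I \ Q) <= m*(I) = 2 is trivial since (I \ Q) is a subset of I. Therefore m*(I \ Q) = 2.

2


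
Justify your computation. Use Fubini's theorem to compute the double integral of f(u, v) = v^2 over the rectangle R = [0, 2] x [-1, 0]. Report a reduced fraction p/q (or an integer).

f(u, v) is a tensor product of a function of u and a function of v, and both factors are bounded continuous (hence Lebesgue integrable) on the rectangle, so Fubini's theorem applies:
  integral_R f d(m x m) = (integral_a1^b1 1 du) * (integral_a2^b2 v^2 dv).
Inner integral in u: integral_{0}^{2} 1 du = (2^1 - 0^1)/1
  = 2.
Inner integral in v: integral_{-1}^{0} v^2 dv = (0^3 - (-1)^3)/3
  = 1/3.
Product: (2) * (1/3) = 2/3.

2/3


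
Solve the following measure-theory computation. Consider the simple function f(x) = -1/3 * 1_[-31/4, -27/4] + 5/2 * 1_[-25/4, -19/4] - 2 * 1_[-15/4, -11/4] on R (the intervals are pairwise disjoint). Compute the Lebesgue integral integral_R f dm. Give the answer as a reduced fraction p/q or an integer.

For a simple function f = sum_i c_i * 1_{A_i} with disjoint A_i,
  integral f dm = sum_i c_i * m(A_i).
Lengths of the A_i:
  m(A_1) = -27/4 - (-31/4) = 1.
  m(A_2) = -19/4 - (-25/4) = 3/2.
  m(A_3) = -11/4 - (-15/4) = 1.
Contributions c_i * m(A_i):
  (-1/3) * (1) = -1/3.
  (5/2) * (3/2) = 15/4.
  (-2) * (1) = -2.
Total: -1/3 + 15/4 - 2 = 17/12.

17/12


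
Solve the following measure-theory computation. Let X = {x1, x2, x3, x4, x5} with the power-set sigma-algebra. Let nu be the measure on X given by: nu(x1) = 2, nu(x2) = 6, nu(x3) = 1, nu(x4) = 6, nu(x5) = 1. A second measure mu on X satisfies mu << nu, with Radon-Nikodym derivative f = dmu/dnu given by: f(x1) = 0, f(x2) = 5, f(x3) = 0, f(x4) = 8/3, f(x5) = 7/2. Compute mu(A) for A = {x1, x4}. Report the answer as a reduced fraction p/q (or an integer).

By the defining property of the Radon-Nikodym derivative, for every measurable set A,
  mu(A) = integral_A f dnu.
Since nu is a discrete measure concentrated on the atoms of X, the integral over A reduces to the sum
  mu(A) = sum_{x in A} f(x) * nu({x}).
Computing each term:
  x1: f(x1) * nu(x1) = 0 * 2 = 0.
  x4: f(x4) * nu(x4) = 8/3 * 6 = 16.
Summing: mu(A) = 0 + 16 = 16.

16


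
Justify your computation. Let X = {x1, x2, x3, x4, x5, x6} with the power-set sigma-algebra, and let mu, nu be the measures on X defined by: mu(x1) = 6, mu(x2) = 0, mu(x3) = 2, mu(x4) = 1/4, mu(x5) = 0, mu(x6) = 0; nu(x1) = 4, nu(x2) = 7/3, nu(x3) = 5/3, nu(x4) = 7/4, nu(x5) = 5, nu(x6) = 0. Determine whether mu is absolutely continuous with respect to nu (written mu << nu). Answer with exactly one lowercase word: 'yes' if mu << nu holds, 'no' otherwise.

mu << nu means: every nu-null measurable set is also mu-null; equivalently, for every atom x, if nu({x}) = 0 then mu({x}) = 0.
Checking each atom:
  x1: nu = 4 > 0 -> no constraint.
  x2: nu = 7/3 > 0 -> no constraint.
  x3: nu = 5/3 > 0 -> no constraint.
  x4: nu = 7/4 > 0 -> no constraint.
  x5: nu = 5 > 0 -> no constraint.
  x6: nu = 0, mu = 0 -> consistent with mu << nu.
No atom violates the condition. Therefore mu << nu.

yes


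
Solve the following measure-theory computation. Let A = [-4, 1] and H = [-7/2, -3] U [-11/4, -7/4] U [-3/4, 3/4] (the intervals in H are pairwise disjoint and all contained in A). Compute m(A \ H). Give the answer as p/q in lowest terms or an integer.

The ambient interval has length m(A) = 1 - (-4) = 5.
Since the holes are disjoint and sit inside A, by finite additivity
  m(H) = sum_i (b_i - a_i), and m(A \ H) = m(A) - m(H).
Computing the hole measures:
  m(H_1) = -3 - (-7/2) = 1/2.
  m(H_2) = -7/4 - (-11/4) = 1.
  m(H_3) = 3/4 - (-3/4) = 3/2.
Summed: m(H) = 1/2 + 1 + 3/2 = 3.
So m(A \ H) = 5 - 3 = 2.

2


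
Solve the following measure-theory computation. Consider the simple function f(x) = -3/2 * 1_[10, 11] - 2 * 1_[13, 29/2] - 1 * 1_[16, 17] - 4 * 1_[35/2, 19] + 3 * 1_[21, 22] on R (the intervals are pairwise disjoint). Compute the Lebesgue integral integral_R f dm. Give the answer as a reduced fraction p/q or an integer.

For a simple function f = sum_i c_i * 1_{A_i} with disjoint A_i,
  integral f dm = sum_i c_i * m(A_i).
Lengths of the A_i:
  m(A_1) = 11 - 10 = 1.
  m(A_2) = 29/2 - 13 = 3/2.
  m(A_3) = 17 - 16 = 1.
  m(A_4) = 19 - 35/2 = 3/2.
  m(A_5) = 22 - 21 = 1.
Contributions c_i * m(A_i):
  (-3/2) * (1) = -3/2.
  (-2) * (3/2) = -3.
  (-1) * (1) = -1.
  (-4) * (3/2) = -6.
  (3) * (1) = 3.
Total: -3/2 - 3 - 1 - 6 + 3 = -17/2.

-17/2


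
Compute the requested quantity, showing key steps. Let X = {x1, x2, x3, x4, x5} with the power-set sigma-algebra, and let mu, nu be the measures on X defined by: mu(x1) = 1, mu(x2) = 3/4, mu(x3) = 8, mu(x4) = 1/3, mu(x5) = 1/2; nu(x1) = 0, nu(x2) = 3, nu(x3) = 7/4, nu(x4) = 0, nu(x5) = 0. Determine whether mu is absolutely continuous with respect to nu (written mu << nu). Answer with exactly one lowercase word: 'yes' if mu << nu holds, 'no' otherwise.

mu << nu means: every nu-null measurable set is also mu-null; equivalently, for every atom x, if nu({x}) = 0 then mu({x}) = 0.
Checking each atom:
  x1: nu = 0, mu = 1 > 0 -> violates mu << nu.
  x2: nu = 3 > 0 -> no constraint.
  x3: nu = 7/4 > 0 -> no constraint.
  x4: nu = 0, mu = 1/3 > 0 -> violates mu << nu.
  x5: nu = 0, mu = 1/2 > 0 -> violates mu << nu.
The atom(s) x1, x4, x5 violate the condition (nu = 0 but mu > 0). Therefore mu is NOT absolutely continuous w.r.t. nu.

no


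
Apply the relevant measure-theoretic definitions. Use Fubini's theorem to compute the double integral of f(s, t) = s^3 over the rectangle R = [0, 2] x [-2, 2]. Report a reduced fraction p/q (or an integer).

f(s, t) is a tensor product of a function of s and a function of t, and both factors are bounded continuous (hence Lebesgue integrable) on the rectangle, so Fubini's theorem applies:
  integral_R f d(m x m) = (integral_a1^b1 s^3 ds) * (integral_a2^b2 1 dt).
Inner integral in s: integral_{0}^{2} s^3 ds = (2^4 - 0^4)/4
  = 4.
Inner integral in t: integral_{-2}^{2} 1 dt = (2^1 - (-2)^1)/1
  = 4.
Product: (4) * (4) = 16.

16


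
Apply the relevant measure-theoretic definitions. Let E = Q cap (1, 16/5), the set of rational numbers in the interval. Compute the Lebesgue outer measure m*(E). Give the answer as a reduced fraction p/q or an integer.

Q cap (1, 16/5) is countable; list its elements as q_1, q_2, ... . Fix eps > 0 and cover the k-th point by an interval of length eps * 2^(-k). The cover has total length eps * sum_{k>=1} 2^(-k) = eps, so by definition of outer measure m*(Q cap (1, 16/5)) <= eps. Since eps was arbitrary and m* >= 0, the outer measure is 0.

0


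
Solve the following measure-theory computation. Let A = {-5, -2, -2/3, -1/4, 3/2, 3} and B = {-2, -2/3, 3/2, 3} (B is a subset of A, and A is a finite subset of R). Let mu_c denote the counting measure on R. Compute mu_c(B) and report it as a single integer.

Counting measure assigns mu_c(E) = |E| (number of elements) when E is finite.
B has 4 element(s), so mu_c(B) = 4.

4


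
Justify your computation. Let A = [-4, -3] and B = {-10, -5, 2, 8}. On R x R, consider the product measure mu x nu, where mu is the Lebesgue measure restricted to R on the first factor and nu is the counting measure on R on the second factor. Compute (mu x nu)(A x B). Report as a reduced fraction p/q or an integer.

For a measurable rectangle A x B, the product measure satisfies
  (mu x nu)(A x B) = mu(A) * nu(B).
  mu(A) = 1.
  nu(B) = 4.
  (mu x nu)(A x B) = 1 * 4 = 4.

4


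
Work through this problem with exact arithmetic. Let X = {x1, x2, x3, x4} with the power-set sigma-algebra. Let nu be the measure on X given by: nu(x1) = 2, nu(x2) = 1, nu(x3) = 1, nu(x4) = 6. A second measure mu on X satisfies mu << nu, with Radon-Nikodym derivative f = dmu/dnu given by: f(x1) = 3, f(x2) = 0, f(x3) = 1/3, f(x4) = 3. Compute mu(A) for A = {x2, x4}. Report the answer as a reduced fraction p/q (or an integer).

By the defining property of the Radon-Nikodym derivative, for every measurable set A,
  mu(A) = integral_A f dnu.
Since nu is a discrete measure concentrated on the atoms of X, the integral over A reduces to the sum
  mu(A) = sum_{x in A} f(x) * nu({x}).
Computing each term:
  x2: f(x2) * nu(x2) = 0 * 1 = 0.
  x4: f(x4) * nu(x4) = 3 * 6 = 18.
Summing: mu(A) = 0 + 18 = 18.

18


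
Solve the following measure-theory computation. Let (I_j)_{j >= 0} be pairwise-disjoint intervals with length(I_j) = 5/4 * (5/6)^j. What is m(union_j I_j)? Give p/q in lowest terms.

By countable additivity of the Lebesgue measure on pairwise disjoint measurable sets,
  m(union_{j >= 0} I_j) = sum_{j >= 0} m(I_j) = sum_{j >= 0} a * r^j,
  with a = 5/4 and r = 5/6.
Since 0 < r = 5/6 < 1, the geometric series converges:
  sum_{j >= 0} a * r^j = a / (1 - r).
  = 5/4 / (1 - 5/6)
  = 5/4 / (1/6)
  = 15/2.

15/2


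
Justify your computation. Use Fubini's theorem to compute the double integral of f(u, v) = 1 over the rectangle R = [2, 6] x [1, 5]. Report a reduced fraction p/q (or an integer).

f(u, v) is a tensor product of a function of u and a function of v, and both factors are bounded continuous (hence Lebesgue integrable) on the rectangle, so Fubini's theorem applies:
  integral_R f d(m x m) = (integral_a1^b1 1 du) * (integral_a2^b2 1 dv).
Inner integral in u: integral_{2}^{6} 1 du = (6^1 - 2^1)/1
  = 4.
Inner integral in v: integral_{1}^{5} 1 dv = (5^1 - 1^1)/1
  = 4.
Product: (4) * (4) = 16.

16


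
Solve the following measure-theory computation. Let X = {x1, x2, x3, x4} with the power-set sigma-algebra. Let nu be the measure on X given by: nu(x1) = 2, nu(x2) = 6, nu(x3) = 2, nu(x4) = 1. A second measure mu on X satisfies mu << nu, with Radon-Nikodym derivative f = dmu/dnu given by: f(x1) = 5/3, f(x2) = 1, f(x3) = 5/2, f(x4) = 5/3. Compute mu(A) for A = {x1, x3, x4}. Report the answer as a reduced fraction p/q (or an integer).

By the defining property of the Radon-Nikodym derivative, for every measurable set A,
  mu(A) = integral_A f dnu.
Since nu is a discrete measure concentrated on the atoms of X, the integral over A reduces to the sum
  mu(A) = sum_{x in A} f(x) * nu({x}).
Computing each term:
  x1: f(x1) * nu(x1) = 5/3 * 2 = 10/3.
  x3: f(x3) * nu(x3) = 5/2 * 2 = 5.
  x4: f(x4) * nu(x4) = 5/3 * 1 = 5/3.
Summing: mu(A) = 10/3 + 5 + 5/3 = 10.

10


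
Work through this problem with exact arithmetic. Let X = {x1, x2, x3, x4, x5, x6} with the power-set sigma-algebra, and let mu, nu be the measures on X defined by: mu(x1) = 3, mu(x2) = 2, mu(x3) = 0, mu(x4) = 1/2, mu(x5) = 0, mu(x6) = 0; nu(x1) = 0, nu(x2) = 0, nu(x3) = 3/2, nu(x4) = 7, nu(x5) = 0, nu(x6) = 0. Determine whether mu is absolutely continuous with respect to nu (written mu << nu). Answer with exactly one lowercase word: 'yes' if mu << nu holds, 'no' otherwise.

mu << nu means: every nu-null measurable set is also mu-null; equivalently, for every atom x, if nu({x}) = 0 then mu({x}) = 0.
Checking each atom:
  x1: nu = 0, mu = 3 > 0 -> violates mu << nu.
  x2: nu = 0, mu = 2 > 0 -> violates mu << nu.
  x3: nu = 3/2 > 0 -> no constraint.
  x4: nu = 7 > 0 -> no constraint.
  x5: nu = 0, mu = 0 -> consistent with mu << nu.
  x6: nu = 0, mu = 0 -> consistent with mu << nu.
The atom(s) x1, x2 violate the condition (nu = 0 but mu > 0). Therefore mu is NOT absolutely continuous w.r.t. nu.

no


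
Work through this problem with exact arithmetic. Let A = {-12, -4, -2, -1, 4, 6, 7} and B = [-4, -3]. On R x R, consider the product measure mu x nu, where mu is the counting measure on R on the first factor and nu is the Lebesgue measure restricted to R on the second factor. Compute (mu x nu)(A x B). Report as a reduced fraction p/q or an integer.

For a measurable rectangle A x B, the product measure satisfies
  (mu x nu)(A x B) = mu(A) * nu(B).
  mu(A) = 7.
  nu(B) = 1.
  (mu x nu)(A x B) = 7 * 1 = 7.

7


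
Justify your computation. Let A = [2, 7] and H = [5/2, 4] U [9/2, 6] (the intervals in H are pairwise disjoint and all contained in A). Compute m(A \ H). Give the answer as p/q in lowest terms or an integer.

The ambient interval has length m(A) = 7 - 2 = 5.
Since the holes are disjoint and sit inside A, by finite additivity
  m(H) = sum_i (b_i - a_i), and m(A \ H) = m(A) - m(H).
Computing the hole measures:
  m(H_1) = 4 - 5/2 = 3/2.
  m(H_2) = 6 - 9/2 = 3/2.
Summed: m(H) = 3/2 + 3/2 = 3.
So m(A \ H) = 5 - 3 = 2.

2


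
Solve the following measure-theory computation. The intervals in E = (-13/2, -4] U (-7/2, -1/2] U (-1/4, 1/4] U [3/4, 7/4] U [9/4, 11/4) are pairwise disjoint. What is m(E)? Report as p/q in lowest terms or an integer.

For pairwise disjoint intervals, m(union_i I_i) = sum_i m(I_i),
and m is invariant under swapping open/closed endpoints (single points have measure 0).
So m(E) = sum_i (b_i - a_i).
  I_1 has length -4 - (-13/2) = 5/2.
  I_2 has length -1/2 - (-7/2) = 3.
  I_3 has length 1/4 - (-1/4) = 1/2.
  I_4 has length 7/4 - 3/4 = 1.
  I_5 has length 11/4 - 9/4 = 1/2.
Summing:
  m(E) = 5/2 + 3 + 1/2 + 1 + 1/2 = 15/2.

15/2


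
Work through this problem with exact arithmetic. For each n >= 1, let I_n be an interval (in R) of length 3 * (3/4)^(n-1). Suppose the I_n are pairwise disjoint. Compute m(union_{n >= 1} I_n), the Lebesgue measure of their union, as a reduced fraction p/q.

By countable additivity of the Lebesgue measure on pairwise disjoint measurable sets,
  m(union_{n >= 1} I_n) = sum_{n >= 1} m(I_n) = sum_{n >= 1} a * r^(n-1),
  with a = 3 and r = 3/4.
Since 0 < r = 3/4 < 1, the geometric series converges:
  sum_{n >= 1} a * r^(n-1) = a / (1 - r).
  = 3 / (1 - 3/4)
  = 3 / (1/4)
  = 12.

12


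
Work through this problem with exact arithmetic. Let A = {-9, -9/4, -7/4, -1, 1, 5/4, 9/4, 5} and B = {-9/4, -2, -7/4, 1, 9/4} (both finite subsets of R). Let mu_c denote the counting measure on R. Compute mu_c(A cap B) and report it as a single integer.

Counting measure on a finite set equals cardinality. mu_c(A cap B) = |A cap B| (elements appearing in both).
Enumerating the elements of A that also lie in B gives 4 element(s).
So mu_c(A cap B) = 4.

4


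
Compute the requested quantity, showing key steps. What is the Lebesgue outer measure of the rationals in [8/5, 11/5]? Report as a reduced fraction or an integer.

E = Q cap [8/5, 11/5] is a subset of Q, which is countable. Enumerate Q = {q_1, q_2, ...}; for any eps > 0, cover q_k by the open interval (q_k - eps/2^(k+1), q_k + eps/2^(k+1)), of length eps/2^k. The total cover length is sum_{k>=1} eps/2^k = eps. Hence m*(E) <= m*(Q) <= eps for every eps > 0, and since outer measure is non-negative, m*(E) = 0.

0


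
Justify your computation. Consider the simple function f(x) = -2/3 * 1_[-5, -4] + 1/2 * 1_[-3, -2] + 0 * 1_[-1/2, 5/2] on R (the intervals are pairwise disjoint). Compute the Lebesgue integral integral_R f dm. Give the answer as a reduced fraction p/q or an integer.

For a simple function f = sum_i c_i * 1_{A_i} with disjoint A_i,
  integral f dm = sum_i c_i * m(A_i).
Lengths of the A_i:
  m(A_1) = -4 - (-5) = 1.
  m(A_2) = -2 - (-3) = 1.
  m(A_3) = 5/2 - (-1/2) = 3.
Contributions c_i * m(A_i):
  (-2/3) * (1) = -2/3.
  (1/2) * (1) = 1/2.
  (0) * (3) = 0.
Total: -2/3 + 1/2 + 0 = -1/6.

-1/6


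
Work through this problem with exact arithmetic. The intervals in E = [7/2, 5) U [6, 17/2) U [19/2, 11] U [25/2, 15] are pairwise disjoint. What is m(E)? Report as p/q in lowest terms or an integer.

For pairwise disjoint intervals, m(union_i I_i) = sum_i m(I_i),
and m is invariant under swapping open/closed endpoints (single points have measure 0).
So m(E) = sum_i (b_i - a_i).
  I_1 has length 5 - 7/2 = 3/2.
  I_2 has length 17/2 - 6 = 5/2.
  I_3 has length 11 - 19/2 = 3/2.
  I_4 has length 15 - 25/2 = 5/2.
Summing:
  m(E) = 3/2 + 5/2 + 3/2 + 5/2 = 8.

8


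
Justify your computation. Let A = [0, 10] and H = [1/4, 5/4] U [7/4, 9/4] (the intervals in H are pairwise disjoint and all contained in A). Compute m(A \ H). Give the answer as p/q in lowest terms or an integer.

The ambient interval has length m(A) = 10 - 0 = 10.
Since the holes are disjoint and sit inside A, by finite additivity
  m(H) = sum_i (b_i - a_i), and m(A \ H) = m(A) - m(H).
Computing the hole measures:
  m(H_1) = 5/4 - 1/4 = 1.
  m(H_2) = 9/4 - 7/4 = 1/2.
Summed: m(H) = 1 + 1/2 = 3/2.
So m(A \ H) = 10 - 3/2 = 17/2.

17/2


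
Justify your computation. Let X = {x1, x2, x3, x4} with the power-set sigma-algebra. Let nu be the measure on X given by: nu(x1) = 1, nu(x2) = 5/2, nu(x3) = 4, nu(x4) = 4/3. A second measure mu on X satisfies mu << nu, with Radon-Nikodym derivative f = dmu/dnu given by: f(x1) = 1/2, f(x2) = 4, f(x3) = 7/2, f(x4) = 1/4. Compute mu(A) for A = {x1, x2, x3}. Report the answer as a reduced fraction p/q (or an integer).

By the defining property of the Radon-Nikodym derivative, for every measurable set A,
  mu(A) = integral_A f dnu.
Since nu is a discrete measure concentrated on the atoms of X, the integral over A reduces to the sum
  mu(A) = sum_{x in A} f(x) * nu({x}).
Computing each term:
  x1: f(x1) * nu(x1) = 1/2 * 1 = 1/2.
  x2: f(x2) * nu(x2) = 4 * 5/2 = 10.
  x3: f(x3) * nu(x3) = 7/2 * 4 = 14.
Summing: mu(A) = 1/2 + 10 + 14 = 49/2.

49/2


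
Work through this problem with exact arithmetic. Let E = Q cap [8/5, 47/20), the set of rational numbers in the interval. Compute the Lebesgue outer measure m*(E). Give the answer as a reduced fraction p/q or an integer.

E = Q cap [8/5, 47/20) is a subset of Q, which is countable. Enumerate Q = {q_1, q_2, ...}; for any eps > 0, cover q_k by the open interval (q_k - eps/2^(k+1), q_k + eps/2^(k+1)), of length eps/2^k. The total cover length is sum_{k>=1} eps/2^k = eps. Hence m*(E) <= m*(Q) <= eps for every eps > 0, and since outer measure is non-negative, m*(E) = 0.

0


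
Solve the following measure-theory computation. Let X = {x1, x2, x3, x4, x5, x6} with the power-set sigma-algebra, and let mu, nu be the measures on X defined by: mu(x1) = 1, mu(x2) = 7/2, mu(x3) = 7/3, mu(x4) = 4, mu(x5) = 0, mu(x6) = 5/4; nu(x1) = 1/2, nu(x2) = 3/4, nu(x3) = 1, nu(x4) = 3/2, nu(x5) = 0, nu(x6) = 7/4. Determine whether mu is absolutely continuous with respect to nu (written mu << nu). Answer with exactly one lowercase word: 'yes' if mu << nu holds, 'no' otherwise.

mu << nu means: every nu-null measurable set is also mu-null; equivalently, for every atom x, if nu({x}) = 0 then mu({x}) = 0.
Checking each atom:
  x1: nu = 1/2 > 0 -> no constraint.
  x2: nu = 3/4 > 0 -> no constraint.
  x3: nu = 1 > 0 -> no constraint.
  x4: nu = 3/2 > 0 -> no constraint.
  x5: nu = 0, mu = 0 -> consistent with mu << nu.
  x6: nu = 7/4 > 0 -> no constraint.
No atom violates the condition. Therefore mu << nu.

yes


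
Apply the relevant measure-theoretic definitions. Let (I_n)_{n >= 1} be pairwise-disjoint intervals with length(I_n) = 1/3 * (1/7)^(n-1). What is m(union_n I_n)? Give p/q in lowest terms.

By countable additivity of the Lebesgue measure on pairwise disjoint measurable sets,
  m(union_{n >= 1} I_n) = sum_{n >= 1} m(I_n) = sum_{n >= 1} a * r^(n-1),
  with a = 1/3 and r = 1/7.
Since 0 < r = 1/7 < 1, the geometric series converges:
  sum_{n >= 1} a * r^(n-1) = a / (1 - r).
  = 1/3 / (1 - 1/7)
  = 1/3 / (6/7)
  = 7/18.

7/18


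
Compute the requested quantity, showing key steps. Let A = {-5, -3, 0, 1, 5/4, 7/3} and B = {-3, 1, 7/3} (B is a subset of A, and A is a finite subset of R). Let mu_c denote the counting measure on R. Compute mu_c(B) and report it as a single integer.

Counting measure assigns mu_c(E) = |E| (number of elements) when E is finite.
B has 3 element(s), so mu_c(B) = 3.

3


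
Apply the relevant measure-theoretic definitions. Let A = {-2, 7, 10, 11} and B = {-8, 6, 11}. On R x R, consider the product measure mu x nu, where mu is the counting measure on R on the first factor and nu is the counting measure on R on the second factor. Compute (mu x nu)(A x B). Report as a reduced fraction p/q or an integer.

For a measurable rectangle A x B, the product measure satisfies
  (mu x nu)(A x B) = mu(A) * nu(B).
  mu(A) = 4.
  nu(B) = 3.
  (mu x nu)(A x B) = 4 * 3 = 12.

12


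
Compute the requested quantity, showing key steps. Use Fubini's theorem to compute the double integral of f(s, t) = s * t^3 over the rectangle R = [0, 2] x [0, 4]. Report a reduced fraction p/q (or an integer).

f(s, t) is a tensor product of a function of s and a function of t, and both factors are bounded continuous (hence Lebesgue integrable) on the rectangle, so Fubini's theorem applies:
  integral_R f d(m x m) = (integral_a1^b1 s ds) * (integral_a2^b2 t^3 dt).
Inner integral in s: integral_{0}^{2} s ds = (2^2 - 0^2)/2
  = 2.
Inner integral in t: integral_{0}^{4} t^3 dt = (4^4 - 0^4)/4
  = 64.
Product: (2) * (64) = 128.

128


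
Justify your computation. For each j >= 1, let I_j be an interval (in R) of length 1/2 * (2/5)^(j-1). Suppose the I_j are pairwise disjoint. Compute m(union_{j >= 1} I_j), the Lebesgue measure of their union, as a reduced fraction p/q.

By countable additivity of the Lebesgue measure on pairwise disjoint measurable sets,
  m(union_{j >= 1} I_j) = sum_{j >= 1} m(I_j) = sum_{j >= 1} a * r^(j-1),
  with a = 1/2 and r = 2/5.
Since 0 < r = 2/5 < 1, the geometric series converges:
  sum_{j >= 1} a * r^(j-1) = a / (1 - r).
  = 1/2 / (1 - 2/5)
  = 1/2 / (3/5)
  = 5/6.

5/6


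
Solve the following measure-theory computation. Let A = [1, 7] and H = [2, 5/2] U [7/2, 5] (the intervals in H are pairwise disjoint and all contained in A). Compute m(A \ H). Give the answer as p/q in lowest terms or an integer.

The ambient interval has length m(A) = 7 - 1 = 6.
Since the holes are disjoint and sit inside A, by finite additivity
  m(H) = sum_i (b_i - a_i), and m(A \ H) = m(A) - m(H).
Computing the hole measures:
  m(H_1) = 5/2 - 2 = 1/2.
  m(H_2) = 5 - 7/2 = 3/2.
Summed: m(H) = 1/2 + 3/2 = 2.
So m(A \ H) = 6 - 2 = 4.

4


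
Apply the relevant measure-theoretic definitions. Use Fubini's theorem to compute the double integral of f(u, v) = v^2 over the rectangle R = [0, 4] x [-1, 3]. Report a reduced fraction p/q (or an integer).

f(u, v) is a tensor product of a function of u and a function of v, and both factors are bounded continuous (hence Lebesgue integrable) on the rectangle, so Fubini's theorem applies:
  integral_R f d(m x m) = (integral_a1^b1 1 du) * (integral_a2^b2 v^2 dv).
Inner integral in u: integral_{0}^{4} 1 du = (4^1 - 0^1)/1
  = 4.
Inner integral in v: integral_{-1}^{3} v^2 dv = (3^3 - (-1)^3)/3
  = 28/3.
Product: (4) * (28/3) = 112/3.

112/3


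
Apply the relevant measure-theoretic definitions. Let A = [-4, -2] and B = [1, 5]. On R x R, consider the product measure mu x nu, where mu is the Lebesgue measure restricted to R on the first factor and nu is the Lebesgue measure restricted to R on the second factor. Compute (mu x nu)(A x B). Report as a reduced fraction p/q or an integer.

For a measurable rectangle A x B, the product measure satisfies
  (mu x nu)(A x B) = mu(A) * nu(B).
  mu(A) = 2.
  nu(B) = 4.
  (mu x nu)(A x B) = 2 * 4 = 8.

8


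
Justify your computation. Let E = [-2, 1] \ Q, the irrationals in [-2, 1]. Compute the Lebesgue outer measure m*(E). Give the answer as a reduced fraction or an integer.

The interval I = [-2, 1] has m(I) = 1 - (-2) = 3 (endpoints are measure-zero, so open/closed/half-open agree). Write I = (I cap Q) u (I \ Q). The rationals in I are countable, so m*(I cap Q) = 0 (cover each rational by intervals whose total length is arbitrarily small). By countable subadditivity m*(I) <= m*(I cap Q) + m*(I \ Q), hence m*(I \ Q) >= m(I) = 3. The reverse inequality m*(I \ Q) <= m*(I) = 3 is trivial since (I \ Q) is a subset of I. Therefore m*(I \ Q) = 3.

3


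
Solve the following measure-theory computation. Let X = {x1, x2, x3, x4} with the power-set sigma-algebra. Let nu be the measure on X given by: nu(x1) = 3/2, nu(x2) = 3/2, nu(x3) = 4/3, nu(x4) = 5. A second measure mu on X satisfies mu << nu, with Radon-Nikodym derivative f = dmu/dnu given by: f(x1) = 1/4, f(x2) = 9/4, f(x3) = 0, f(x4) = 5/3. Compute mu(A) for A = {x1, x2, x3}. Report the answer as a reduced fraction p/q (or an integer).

By the defining property of the Radon-Nikodym derivative, for every measurable set A,
  mu(A) = integral_A f dnu.
Since nu is a discrete measure concentrated on the atoms of X, the integral over A reduces to the sum
  mu(A) = sum_{x in A} f(x) * nu({x}).
Computing each term:
  x1: f(x1) * nu(x1) = 1/4 * 3/2 = 3/8.
  x2: f(x2) * nu(x2) = 9/4 * 3/2 = 27/8.
  x3: f(x3) * nu(x3) = 0 * 4/3 = 0.
Summing: mu(A) = 3/8 + 27/8 + 0 = 15/4.

15/4


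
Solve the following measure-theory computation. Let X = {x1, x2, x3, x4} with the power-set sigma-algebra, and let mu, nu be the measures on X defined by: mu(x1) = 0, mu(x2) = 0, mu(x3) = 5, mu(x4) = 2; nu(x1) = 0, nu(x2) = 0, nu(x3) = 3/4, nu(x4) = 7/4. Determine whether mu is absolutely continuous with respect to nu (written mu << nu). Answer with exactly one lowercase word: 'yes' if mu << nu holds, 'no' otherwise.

mu << nu means: every nu-null measurable set is also mu-null; equivalently, for every atom x, if nu({x}) = 0 then mu({x}) = 0.
Checking each atom:
  x1: nu = 0, mu = 0 -> consistent with mu << nu.
  x2: nu = 0, mu = 0 -> consistent with mu << nu.
  x3: nu = 3/4 > 0 -> no constraint.
  x4: nu = 7/4 > 0 -> no constraint.
No atom violates the condition. Therefore mu << nu.

yes


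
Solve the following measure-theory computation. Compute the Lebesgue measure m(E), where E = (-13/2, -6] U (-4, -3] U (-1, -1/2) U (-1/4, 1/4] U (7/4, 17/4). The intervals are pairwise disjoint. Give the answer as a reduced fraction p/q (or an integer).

For pairwise disjoint intervals, m(union_i I_i) = sum_i m(I_i),
and m is invariant under swapping open/closed endpoints (single points have measure 0).
So m(E) = sum_i (b_i - a_i).
  I_1 has length -6 - (-13/2) = 1/2.
  I_2 has length -3 - (-4) = 1.
  I_3 has length -1/2 - (-1) = 1/2.
  I_4 has length 1/4 - (-1/4) = 1/2.
  I_5 has length 17/4 - 7/4 = 5/2.
Summing:
  m(E) = 1/2 + 1 + 1/2 + 1/2 + 5/2 = 5.

5
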